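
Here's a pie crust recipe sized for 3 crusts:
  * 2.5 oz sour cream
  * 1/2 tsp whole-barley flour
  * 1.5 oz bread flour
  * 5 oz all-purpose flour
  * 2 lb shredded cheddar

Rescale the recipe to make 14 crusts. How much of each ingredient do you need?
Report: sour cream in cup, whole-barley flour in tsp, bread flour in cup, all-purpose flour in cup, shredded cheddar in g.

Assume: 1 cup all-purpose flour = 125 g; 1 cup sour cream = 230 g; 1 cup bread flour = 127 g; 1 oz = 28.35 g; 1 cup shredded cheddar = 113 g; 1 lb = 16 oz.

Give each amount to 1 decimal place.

sour cream: 1.4 cup; whole-barley flour: 2.3 tsp; bread flour: 1.6 cup; all-purpose flour: 5.3 cup; shredded cheddar: 4233.6 g

Scaling factor: 14/3.
sour cream: 2.5 oz × 14/3 × 28.35 g/oz ÷ 230 g/cup ≈ 1.4 cup
whole-barley flour: 0.5 tsp × 14/3 ≈ 2.3 tsp
bread flour: 1.5 oz × 14/3 × 28.35 g/oz ÷ 127 g/cup ≈ 1.6 cup
all-purpose flour: 5 oz × 14/3 × 28.35 g/oz ÷ 125 g/cup ≈ 5.3 cup
shredded cheddar: 2 lb × 14/3 × 16 oz/lb × 28.35 g/oz = 4233.6 g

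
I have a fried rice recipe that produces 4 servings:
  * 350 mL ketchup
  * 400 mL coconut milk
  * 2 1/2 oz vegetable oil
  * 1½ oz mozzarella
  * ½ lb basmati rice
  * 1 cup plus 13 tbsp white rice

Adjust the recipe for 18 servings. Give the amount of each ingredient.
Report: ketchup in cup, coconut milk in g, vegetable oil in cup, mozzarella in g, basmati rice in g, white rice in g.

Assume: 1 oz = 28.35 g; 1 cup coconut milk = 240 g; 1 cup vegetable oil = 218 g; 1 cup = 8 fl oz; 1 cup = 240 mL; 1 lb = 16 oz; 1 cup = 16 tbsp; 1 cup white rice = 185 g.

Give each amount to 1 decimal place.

ketchup: 6.6 cup; coconut milk: 1800.0 g; vegetable oil: 1.5 cup; mozzarella: 191.4 g; basmati rice: 1020.6 g; white rice: 1508.9 g

Scaling factor: 18/4 = 9/2 = 4.5.
ketchup: 350 mL × 9/2 ÷ 240 mL/cup ≈ 6.6 cup
coconut milk: 400 mL × 9/2 ÷ 240 mL/cup × 240 g/cup = 1800.0 g
vegetable oil: 2.5 oz × 9/2 × 28.35 g/oz ÷ 218 g/cup ≈ 1.5 cup
mozzarella: 1.5 oz × 9/2 × 28.35 g/oz ≈ 191.4 g
basmati rice: 0.5 lb × 9/2 × 16 oz/lb × 28.35 g/oz = 1020.6 g
white rice: (1 cup + 13 tbsp = 1.8125 cup) × 9/2 × 185 g/cup ≈ 1508.9 g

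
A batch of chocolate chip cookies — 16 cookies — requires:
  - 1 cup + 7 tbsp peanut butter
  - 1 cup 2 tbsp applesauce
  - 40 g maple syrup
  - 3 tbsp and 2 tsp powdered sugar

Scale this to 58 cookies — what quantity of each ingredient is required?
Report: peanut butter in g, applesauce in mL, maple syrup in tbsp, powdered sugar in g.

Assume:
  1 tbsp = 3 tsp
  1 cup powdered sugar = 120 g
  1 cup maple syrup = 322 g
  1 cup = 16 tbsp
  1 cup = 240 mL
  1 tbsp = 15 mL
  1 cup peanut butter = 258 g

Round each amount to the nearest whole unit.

peanut butter: 1344 g; applesauce: 979 mL; maple syrup: 7 tbsp; powdered sugar: 100 g

Scaling factor: 58/16 = 29/8 = 3.625.
peanut butter: (1 cup + 7 tbsp = 1.4375 cup) × 29/8 × 258 g/cup ≈ 1344 g
applesauce: (1 cup + 2 tbsp = 1.125 cup) × 29/8 × 240 mL/cup ≈ 979 mL
maple syrup: 40 g × 29/8 ÷ 322 g/cup × 16 tbsp/cup ≈ 7 tbsp
powdered sugar: (3 tbsp + 2 tsp = 11/3 tbsp) × 29/8 ÷ 16 tbsp/cup × 120 g/cup ≈ 100 g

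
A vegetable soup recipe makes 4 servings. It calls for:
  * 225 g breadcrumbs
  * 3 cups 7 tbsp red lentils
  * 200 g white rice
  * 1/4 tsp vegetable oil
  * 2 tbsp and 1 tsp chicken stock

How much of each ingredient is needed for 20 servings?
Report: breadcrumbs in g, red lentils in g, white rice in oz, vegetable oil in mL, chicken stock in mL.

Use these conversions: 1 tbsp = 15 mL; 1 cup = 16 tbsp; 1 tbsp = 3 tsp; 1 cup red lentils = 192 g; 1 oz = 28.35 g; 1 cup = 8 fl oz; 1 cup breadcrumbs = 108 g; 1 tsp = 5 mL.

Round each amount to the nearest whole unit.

breadcrumbs: 1125 g; red lentils: 3300 g; white rice: 35 oz; vegetable oil: 6 mL; chicken stock: 175 mL

Scaling factor: 20/4 = 5.
breadcrumbs: 225 g × 5 = 1125 g
red lentils: (3 cup + 7 tbsp = 3.4375 cup) × 5 × 192 g/cup = 3300 g
white rice: 200 g × 5 ÷ 28.35 g/oz ≈ 35 oz
vegetable oil: 0.25 tsp × 5 × 5 mL/tsp ≈ 6 mL
chicken stock: (2 tbsp + 1 tsp = 7/3 tbsp) × 5 × 15 mL/tbsp = 175 mL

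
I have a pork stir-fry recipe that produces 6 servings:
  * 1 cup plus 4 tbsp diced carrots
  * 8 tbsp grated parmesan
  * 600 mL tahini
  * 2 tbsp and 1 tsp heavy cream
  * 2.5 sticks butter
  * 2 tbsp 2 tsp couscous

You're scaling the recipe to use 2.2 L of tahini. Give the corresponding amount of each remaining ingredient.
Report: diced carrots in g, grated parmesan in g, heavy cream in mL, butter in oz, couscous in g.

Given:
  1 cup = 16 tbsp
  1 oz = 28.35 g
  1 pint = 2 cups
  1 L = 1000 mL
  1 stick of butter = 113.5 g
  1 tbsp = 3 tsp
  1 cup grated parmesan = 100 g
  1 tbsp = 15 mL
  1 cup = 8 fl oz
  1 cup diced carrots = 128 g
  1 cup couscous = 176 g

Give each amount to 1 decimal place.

The original recipe has 0.6 L of tahini, so the scaling factor is 2.2 ÷ 0.6 = 11/3.
diced carrots: (1 cup + 4 tbsp = 1.25 cup) × 11/3 × 128 g/cup ≈ 586.7 g
grated parmesan: 8 tbsp × 11/3 ÷ 16 tbsp/cup × 100 g/cup ≈ 183.3 g
heavy cream: (2 tbsp + 1 tsp = 7/3 tbsp) × 11/3 × 15 mL/tbsp ≈ 128.3 mL
butter: 2.5 stick × 11/3 × 113.5 g/stick ÷ 28.35 g/oz ≈ 36.7 oz
couscous: (2 tbsp + 2 tsp = 8/3 tbsp) × 11/3 ÷ 16 tbsp/cup × 176 g/cup ≈ 107.6 g

diced carrots: 586.7 g; grated parmesan: 183.3 g; heavy cream: 128.3 mL; butter: 36.7 oz; couscous: 107.6 g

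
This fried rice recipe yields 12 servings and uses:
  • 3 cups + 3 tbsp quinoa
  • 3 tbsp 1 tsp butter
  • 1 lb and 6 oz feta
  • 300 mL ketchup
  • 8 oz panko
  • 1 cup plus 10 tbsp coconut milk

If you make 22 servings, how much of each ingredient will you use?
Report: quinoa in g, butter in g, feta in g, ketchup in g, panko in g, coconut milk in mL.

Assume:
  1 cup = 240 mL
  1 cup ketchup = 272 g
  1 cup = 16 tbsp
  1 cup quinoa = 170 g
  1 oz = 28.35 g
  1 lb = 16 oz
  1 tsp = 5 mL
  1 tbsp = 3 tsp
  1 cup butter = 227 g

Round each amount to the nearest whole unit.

Scaling factor: 22/12 = 11/6.
quinoa: (3 cup + 3 tbsp = 3.1875 cup) × 11/6 × 170 g/cup ≈ 993 g
butter: (3 tbsp + 1 tsp = 10/3 tbsp) × 11/6 ÷ 16 tbsp/cup × 227 g/cup ≈ 87 g
feta: (1 lb + 6 oz = 1.375 lb) × 11/6 × 16 oz/lb × 28.35 g/oz ≈ 1143 g
ketchup: 300 mL × 11/6 ÷ 240 mL/cup × 272 g/cup ≈ 623 g
panko: 8 oz × 11/6 × 28.35 g/oz ≈ 416 g
coconut milk: (1 cup + 10 tbsp = 1.625 cup) × 11/6 × 240 mL/cup = 715 mL

quinoa: 993 g; butter: 87 g; feta: 1143 g; ketchup: 623 g; panko: 416 g; coconut milk: 715 mL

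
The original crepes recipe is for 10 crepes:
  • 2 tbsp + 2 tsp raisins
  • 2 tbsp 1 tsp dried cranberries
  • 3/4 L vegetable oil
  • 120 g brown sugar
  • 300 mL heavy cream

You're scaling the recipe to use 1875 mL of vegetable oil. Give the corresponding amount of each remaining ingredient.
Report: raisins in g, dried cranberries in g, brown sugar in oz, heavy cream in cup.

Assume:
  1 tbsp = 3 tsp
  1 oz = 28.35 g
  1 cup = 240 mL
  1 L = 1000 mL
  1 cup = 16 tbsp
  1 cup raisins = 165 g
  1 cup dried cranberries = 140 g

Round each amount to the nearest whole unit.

The original recipe has 750 mL of vegetable oil, so the scaling factor is 1875 ÷ 750 = 5/2 = 2.5.
raisins: (2 tbsp + 2 tsp = 8/3 tbsp) × 5/2 ÷ 16 tbsp/cup × 165 g/cup ≈ 69 g
dried cranberries: (2 tbsp + 1 tsp = 7/3 tbsp) × 5/2 ÷ 16 tbsp/cup × 140 g/cup ≈ 51 g
brown sugar: 120 g × 5/2 ÷ 28.35 g/oz ≈ 11 oz
heavy cream: 300 mL × 5/2 ÷ 240 mL/cup ≈ 3 cup

raisins: 69 g; dried cranberries: 51 g; brown sugar: 11 oz; heavy cream: 3 cup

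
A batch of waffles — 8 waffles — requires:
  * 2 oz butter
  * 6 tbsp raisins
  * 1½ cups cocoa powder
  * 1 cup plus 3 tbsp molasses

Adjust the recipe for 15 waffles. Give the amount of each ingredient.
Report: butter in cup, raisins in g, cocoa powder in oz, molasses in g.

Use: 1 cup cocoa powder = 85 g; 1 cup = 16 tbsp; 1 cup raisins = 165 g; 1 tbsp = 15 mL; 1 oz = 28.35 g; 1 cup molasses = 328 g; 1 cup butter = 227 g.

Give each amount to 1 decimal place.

Scaling factor: 15/8 = 1.875.
butter: 2 oz × 15/8 × 28.35 g/oz ÷ 227 g/cup ≈ 0.5 cup
raisins: 6 tbsp × 15/8 ÷ 16 tbsp/cup × 165 g/cup ≈ 116.0 g
cocoa powder: 1.5 cup × 15/8 × 85 g/cup ÷ 28.35 g/oz ≈ 8.4 oz
molasses: (1 cup + 3 tbsp = 1.1875 cup) × 15/8 × 328 g/cup ≈ 730.3 g

butter: 0.5 cup; raisins: 116.0 g; cocoa powder: 8.4 oz; molasses: 730.3 g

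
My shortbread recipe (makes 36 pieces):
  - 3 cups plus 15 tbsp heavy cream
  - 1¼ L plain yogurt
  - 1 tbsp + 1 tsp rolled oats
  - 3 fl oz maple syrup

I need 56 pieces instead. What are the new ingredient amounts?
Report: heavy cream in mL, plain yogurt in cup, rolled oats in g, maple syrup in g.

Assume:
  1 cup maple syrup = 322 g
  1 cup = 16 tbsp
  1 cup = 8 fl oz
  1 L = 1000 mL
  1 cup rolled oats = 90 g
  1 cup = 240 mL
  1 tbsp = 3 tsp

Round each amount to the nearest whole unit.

Scaling factor: 56/36 = 14/9.
heavy cream: (3 cup + 15 tbsp = 3.9375 cup) × 14/9 × 240 mL/cup = 1470 mL
plain yogurt: 1.25 L × 14/9 × 1000 mL/L ÷ 240 mL/cup ≈ 8 cup
rolled oats: (1 tbsp + 1 tsp = 4/3 tbsp) × 14/9 ÷ 16 tbsp/cup × 90 g/cup ≈ 12 g
maple syrup: 3 fl oz × 14/9 ÷ 8 fl oz/cup × 322 g/cup ≈ 188 g

heavy cream: 1470 mL; plain yogurt: 8 cup; rolled oats: 12 g; maple syrup: 188 g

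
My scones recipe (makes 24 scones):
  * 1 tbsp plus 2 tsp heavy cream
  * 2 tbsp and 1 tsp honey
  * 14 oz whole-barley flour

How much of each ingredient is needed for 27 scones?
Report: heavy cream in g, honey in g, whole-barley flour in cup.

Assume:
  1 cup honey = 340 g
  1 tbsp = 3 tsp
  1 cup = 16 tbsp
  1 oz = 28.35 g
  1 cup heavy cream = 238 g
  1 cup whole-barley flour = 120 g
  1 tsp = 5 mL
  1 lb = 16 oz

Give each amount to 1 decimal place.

heavy cream: 27.9 g; honey: 55.8 g; whole-barley flour: 3.7 cup

Scaling factor: 27/24 = 9/8 = 1.125.
heavy cream: (1 tbsp + 2 tsp = 5/3 tbsp) × 9/8 ÷ 16 tbsp/cup × 238 g/cup ≈ 27.9 g
honey: (2 tbsp + 1 tsp = 7/3 tbsp) × 9/8 ÷ 16 tbsp/cup × 340 g/cup ≈ 55.8 g
whole-barley flour: 14 oz × 9/8 × 28.35 g/oz ÷ 120 g/cup ≈ 3.7 cup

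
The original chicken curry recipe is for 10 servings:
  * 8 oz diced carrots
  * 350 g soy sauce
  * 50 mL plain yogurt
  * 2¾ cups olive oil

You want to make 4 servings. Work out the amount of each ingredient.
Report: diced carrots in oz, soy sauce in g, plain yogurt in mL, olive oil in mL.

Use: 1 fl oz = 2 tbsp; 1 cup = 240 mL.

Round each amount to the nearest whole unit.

diced carrots: 3 oz; soy sauce: 140 g; plain yogurt: 20 mL; olive oil: 264 mL

Scaling factor: 4/10 = 2/5 = 0.4.
diced carrots: 8 oz × 2/5 ≈ 3 oz
soy sauce: 350 g × 2/5 = 140 g
plain yogurt: 50 mL × 2/5 = 20 mL
olive oil: 2.75 cup × 2/5 × 240 mL/cup = 264 mL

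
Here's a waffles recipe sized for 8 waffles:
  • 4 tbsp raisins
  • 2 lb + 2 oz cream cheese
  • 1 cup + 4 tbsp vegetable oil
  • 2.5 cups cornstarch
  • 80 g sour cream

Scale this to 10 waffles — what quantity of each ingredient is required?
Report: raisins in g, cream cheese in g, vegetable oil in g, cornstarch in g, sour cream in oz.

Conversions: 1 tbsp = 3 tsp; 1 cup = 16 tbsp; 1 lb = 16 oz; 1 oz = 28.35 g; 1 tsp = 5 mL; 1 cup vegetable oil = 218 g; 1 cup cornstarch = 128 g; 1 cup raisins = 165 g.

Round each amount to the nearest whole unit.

raisins: 52 g; cream cheese: 1205 g; vegetable oil: 341 g; cornstarch: 400 g; sour cream: 4 oz

Scaling factor: 10/8 = 5/4 = 1.25.
raisins: 4 tbsp × 5/4 ÷ 16 tbsp/cup × 165 g/cup ≈ 52 g
cream cheese: (2 lb + 2 oz = 2.125 lb) × 5/4 × 16 oz/lb × 28.35 g/oz ≈ 1205 g
vegetable oil: (1 cup + 4 tbsp = 1.25 cup) × 5/4 × 218 g/cup ≈ 341 g
cornstarch: 2.5 cup × 5/4 × 128 g/cup = 400 g
sour cream: 80 g × 5/4 ÷ 28.35 g/oz ≈ 4 oz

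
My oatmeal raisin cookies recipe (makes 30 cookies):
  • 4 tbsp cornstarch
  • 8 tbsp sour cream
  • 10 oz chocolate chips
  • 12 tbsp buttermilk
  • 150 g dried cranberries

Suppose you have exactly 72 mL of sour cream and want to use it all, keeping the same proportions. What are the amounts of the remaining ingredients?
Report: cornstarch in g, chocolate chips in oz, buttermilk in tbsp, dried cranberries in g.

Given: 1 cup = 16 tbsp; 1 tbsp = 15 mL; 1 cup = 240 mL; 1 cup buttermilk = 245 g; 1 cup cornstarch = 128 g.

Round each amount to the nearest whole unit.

The original recipe has 120 mL of sour cream, so the scaling factor is 72 ÷ 120 = 3/5 = 0.6.
cornstarch: 4 tbsp × 3/5 ÷ 16 tbsp/cup × 128 g/cup ≈ 19 g
chocolate chips: 10 oz × 3/5 = 6 oz
buttermilk: 12 tbsp × 3/5 ≈ 7 tbsp
dried cranberries: 150 g × 3/5 = 90 g

cornstarch: 19 g; chocolate chips: 6 oz; buttermilk: 7 tbsp; dried cranberries: 90 g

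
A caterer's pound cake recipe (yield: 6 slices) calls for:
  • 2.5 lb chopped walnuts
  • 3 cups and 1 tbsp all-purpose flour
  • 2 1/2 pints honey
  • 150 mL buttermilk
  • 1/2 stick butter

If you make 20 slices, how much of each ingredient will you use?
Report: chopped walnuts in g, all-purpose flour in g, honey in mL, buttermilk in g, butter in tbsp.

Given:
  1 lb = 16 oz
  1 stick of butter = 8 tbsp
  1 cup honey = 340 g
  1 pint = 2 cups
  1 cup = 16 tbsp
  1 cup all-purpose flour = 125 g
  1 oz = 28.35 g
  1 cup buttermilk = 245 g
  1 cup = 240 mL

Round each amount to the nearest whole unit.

Scaling factor: 20/6 = 10/3.
chopped walnuts: 2.5 lb × 10/3 × 16 oz/lb × 28.35 g/oz = 3780 g
all-purpose flour: (3 cup + 1 tbsp = 3.0625 cup) × 10/3 × 125 g/cup ≈ 1276 g
honey: 2.5 pint × 10/3 × 2 cup/pint × 240 mL/cup = 4000 mL
buttermilk: 150 mL × 10/3 ÷ 240 mL/cup × 245 g/cup ≈ 510 g
butter: 0.5 stick × 10/3 × 8 tbsp/stick ≈ 13 tbsp

chopped walnuts: 3780 g; all-purpose flour: 1276 g; honey: 4000 mL; buttermilk: 510 g; butter: 13 tbsp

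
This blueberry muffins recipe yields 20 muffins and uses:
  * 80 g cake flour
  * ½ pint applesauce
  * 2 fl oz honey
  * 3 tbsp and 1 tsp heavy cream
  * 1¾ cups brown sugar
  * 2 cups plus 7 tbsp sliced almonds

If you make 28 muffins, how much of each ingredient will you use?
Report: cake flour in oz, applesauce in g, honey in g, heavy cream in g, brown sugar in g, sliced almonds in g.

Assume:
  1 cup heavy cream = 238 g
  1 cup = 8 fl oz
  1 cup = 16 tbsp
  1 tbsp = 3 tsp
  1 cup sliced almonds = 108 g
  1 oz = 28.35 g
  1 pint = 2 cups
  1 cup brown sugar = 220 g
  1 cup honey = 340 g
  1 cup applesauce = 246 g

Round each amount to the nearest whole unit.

cake flour: 4 oz; applesauce: 344 g; honey: 119 g; heavy cream: 69 g; brown sugar: 539 g; sliced almonds: 369 g

Scaling factor: 28/20 = 7/5 = 1.4.
cake flour: 80 g × 7/5 ÷ 28.35 g/oz ≈ 4 oz
applesauce: 0.5 pint × 7/5 × 2 cup/pint × 246 g/cup ≈ 344 g
honey: 2 fl oz × 7/5 ÷ 8 fl oz/cup × 340 g/cup = 119 g
heavy cream: (3 tbsp + 1 tsp = 10/3 tbsp) × 7/5 ÷ 16 tbsp/cup × 238 g/cup ≈ 69 g
brown sugar: 1.75 cup × 7/5 × 220 g/cup = 539 g
sliced almonds: (2 cup + 7 tbsp = 2.4375 cup) × 7/5 × 108 g/cup ≈ 369 g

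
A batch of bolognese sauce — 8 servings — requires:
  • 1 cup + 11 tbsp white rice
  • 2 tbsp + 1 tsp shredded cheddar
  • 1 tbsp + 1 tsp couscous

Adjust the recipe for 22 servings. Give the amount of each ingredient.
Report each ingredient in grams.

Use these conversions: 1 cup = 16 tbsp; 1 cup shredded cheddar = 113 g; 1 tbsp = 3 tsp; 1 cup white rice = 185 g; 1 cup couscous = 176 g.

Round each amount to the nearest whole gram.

Scaling factor: 22/8 = 11/4 = 2.75.
white rice: (1 cup + 11 tbsp = 1.6875 cup) × 11/4 × 185 g/cup ≈ 859 g
shredded cheddar: (2 tbsp + 1 tsp = 7/3 tbsp) × 11/4 ÷ 16 tbsp/cup × 113 g/cup ≈ 45 g
couscous: (1 tbsp + 1 tsp = 4/3 tbsp) × 11/4 ÷ 16 tbsp/cup × 176 g/cup ≈ 40 g

white rice: 859 g; shredded cheddar: 45 g; couscous: 40 g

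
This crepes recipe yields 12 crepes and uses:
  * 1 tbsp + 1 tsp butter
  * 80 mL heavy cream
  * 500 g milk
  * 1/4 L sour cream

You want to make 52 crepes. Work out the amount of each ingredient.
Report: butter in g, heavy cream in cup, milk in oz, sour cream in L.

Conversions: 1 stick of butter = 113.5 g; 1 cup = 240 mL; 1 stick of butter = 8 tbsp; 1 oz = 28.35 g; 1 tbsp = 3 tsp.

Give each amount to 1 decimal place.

butter: 82.0 g; heavy cream: 1.4 cup; milk: 76.4 oz; sour cream: 1.1 L

Scaling factor: 52/12 = 13/3.
butter: (1 tbsp + 1 tsp = 4/3 tbsp) × 13/3 ÷ 8 tbsp/stick × 113.5 g/stick ≈ 82.0 g
heavy cream: 80 mL × 13/3 ÷ 240 mL/cup ≈ 1.4 cup
milk: 500 g × 13/3 ÷ 28.35 g/oz ≈ 76.4 oz
sour cream: 0.25 L × 13/3 ≈ 1.1 L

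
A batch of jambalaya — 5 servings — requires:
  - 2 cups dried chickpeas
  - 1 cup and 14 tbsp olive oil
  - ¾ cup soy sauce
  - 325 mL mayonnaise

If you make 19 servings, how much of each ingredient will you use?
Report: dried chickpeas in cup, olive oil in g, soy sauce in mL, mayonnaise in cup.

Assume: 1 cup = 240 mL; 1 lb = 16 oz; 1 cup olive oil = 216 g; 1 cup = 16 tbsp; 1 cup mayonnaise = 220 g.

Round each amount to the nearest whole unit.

dried chickpeas: 8 cup; olive oil: 1539 g; soy sauce: 684 mL; mayonnaise: 5 cup

Scaling factor: 19/5 = 3.8.
dried chickpeas: 2 cup × 19/5 ≈ 8 cup
olive oil: (1 cup + 14 tbsp = 1.875 cup) × 19/5 × 216 g/cup = 1539 g
soy sauce: 0.75 cup × 19/5 × 240 mL/cup = 684 mL
mayonnaise: 325 mL × 19/5 ÷ 240 mL/cup ≈ 5 cup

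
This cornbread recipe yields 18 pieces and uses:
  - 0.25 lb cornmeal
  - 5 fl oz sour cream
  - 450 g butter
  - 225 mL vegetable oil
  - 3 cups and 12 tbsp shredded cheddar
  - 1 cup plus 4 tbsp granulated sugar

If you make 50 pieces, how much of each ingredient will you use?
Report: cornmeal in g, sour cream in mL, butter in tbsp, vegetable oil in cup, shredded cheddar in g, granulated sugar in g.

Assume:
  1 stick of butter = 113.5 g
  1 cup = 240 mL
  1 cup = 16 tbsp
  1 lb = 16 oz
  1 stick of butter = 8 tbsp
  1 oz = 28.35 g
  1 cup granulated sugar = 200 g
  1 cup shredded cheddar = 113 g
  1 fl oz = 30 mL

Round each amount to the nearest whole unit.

Scaling factor: 50/18 = 25/9.
cornmeal: 0.25 lb × 25/9 × 16 oz/lb × 28.35 g/oz = 315 g
sour cream: 5 fl oz × 25/9 × 30 mL/fl oz ≈ 417 mL
butter: 450 g × 25/9 ÷ 113.5 g/stick × 8 tbsp/stick ≈ 88 tbsp
vegetable oil: 225 mL × 25/9 ÷ 240 mL/cup ≈ 3 cup
shredded cheddar: (3 cup + 12 tbsp = 3.75 cup) × 25/9 × 113 g/cup ≈ 1177 g
granulated sugar: (1 cup + 4 tbsp = 1.25 cup) × 25/9 × 200 g/cup ≈ 694 g

cornmeal: 315 g; sour cream: 417 mL; butter: 88 tbsp; vegetable oil: 3 cup; shredded cheddar: 1177 g; granulated sugar: 694 g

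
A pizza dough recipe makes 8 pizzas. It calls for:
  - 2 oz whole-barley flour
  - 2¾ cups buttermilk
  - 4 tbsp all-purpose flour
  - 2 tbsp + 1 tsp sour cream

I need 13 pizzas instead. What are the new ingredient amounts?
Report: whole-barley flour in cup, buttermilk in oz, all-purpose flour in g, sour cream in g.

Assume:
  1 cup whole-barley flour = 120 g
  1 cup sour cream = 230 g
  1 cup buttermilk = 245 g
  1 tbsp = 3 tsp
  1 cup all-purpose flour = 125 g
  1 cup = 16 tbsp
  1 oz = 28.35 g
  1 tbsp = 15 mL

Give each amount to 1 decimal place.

whole-barley flour: 0.8 cup; buttermilk: 38.6 oz; all-purpose flour: 50.8 g; sour cream: 54.5 g

Scaling factor: 13/8 = 1.625.
whole-barley flour: 2 oz × 13/8 × 28.35 g/oz ÷ 120 g/cup ≈ 0.8 cup
buttermilk: 2.75 cup × 13/8 × 245 g/cup ÷ 28.35 g/oz ≈ 38.6 oz
all-purpose flour: 4 tbsp × 13/8 ÷ 16 tbsp/cup × 125 g/cup ≈ 50.8 g
sour cream: (2 tbsp + 1 tsp = 7/3 tbsp) × 13/8 ÷ 16 tbsp/cup × 230 g/cup ≈ 54.5 g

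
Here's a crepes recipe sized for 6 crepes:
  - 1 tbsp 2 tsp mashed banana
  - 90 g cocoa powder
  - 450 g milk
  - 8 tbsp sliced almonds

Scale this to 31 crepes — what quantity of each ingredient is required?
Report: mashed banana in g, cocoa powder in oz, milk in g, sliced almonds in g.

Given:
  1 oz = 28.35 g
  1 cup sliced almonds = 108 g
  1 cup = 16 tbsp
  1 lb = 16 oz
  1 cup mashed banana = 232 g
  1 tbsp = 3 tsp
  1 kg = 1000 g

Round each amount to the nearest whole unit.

Scaling factor: 31/6.
mashed banana: (1 tbsp + 2 tsp = 5/3 tbsp) × 31/6 ÷ 16 tbsp/cup × 232 g/cup ≈ 125 g
cocoa powder: 90 g × 31/6 ÷ 28.35 g/oz ≈ 16 oz
milk: 450 g × 31/6 = 2325 g
sliced almonds: 8 tbsp × 31/6 ÷ 16 tbsp/cup × 108 g/cup = 279 g

mashed banana: 125 g; cocoa powder: 16 oz; milk: 2325 g; sliced almonds: 279 g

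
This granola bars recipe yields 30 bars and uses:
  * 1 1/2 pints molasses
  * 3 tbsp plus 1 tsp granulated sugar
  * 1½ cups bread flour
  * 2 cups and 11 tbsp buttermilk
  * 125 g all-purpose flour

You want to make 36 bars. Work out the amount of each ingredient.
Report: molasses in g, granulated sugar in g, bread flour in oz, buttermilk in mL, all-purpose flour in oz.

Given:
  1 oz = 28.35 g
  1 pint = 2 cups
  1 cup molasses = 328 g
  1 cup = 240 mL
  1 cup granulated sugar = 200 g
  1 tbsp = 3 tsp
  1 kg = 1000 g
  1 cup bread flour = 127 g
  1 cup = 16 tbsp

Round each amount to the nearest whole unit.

molasses: 1181 g; granulated sugar: 50 g; bread flour: 8 oz; buttermilk: 774 mL; all-purpose flour: 5 oz

Scaling factor: 36/30 = 6/5 = 1.2.
molasses: 1.5 pint × 6/5 × 2 cup/pint × 328 g/cup ≈ 1181 g
granulated sugar: (3 tbsp + 1 tsp = 10/3 tbsp) × 6/5 ÷ 16 tbsp/cup × 200 g/cup = 50 g
bread flour: 1.5 cup × 6/5 × 127 g/cup ÷ 28.35 g/oz ≈ 8 oz
buttermilk: (2 cup + 11 tbsp = 2.6875 cup) × 6/5 × 240 mL/cup = 774 mL
all-purpose flour: 125 g × 6/5 ÷ 28.35 g/oz ≈ 5 oz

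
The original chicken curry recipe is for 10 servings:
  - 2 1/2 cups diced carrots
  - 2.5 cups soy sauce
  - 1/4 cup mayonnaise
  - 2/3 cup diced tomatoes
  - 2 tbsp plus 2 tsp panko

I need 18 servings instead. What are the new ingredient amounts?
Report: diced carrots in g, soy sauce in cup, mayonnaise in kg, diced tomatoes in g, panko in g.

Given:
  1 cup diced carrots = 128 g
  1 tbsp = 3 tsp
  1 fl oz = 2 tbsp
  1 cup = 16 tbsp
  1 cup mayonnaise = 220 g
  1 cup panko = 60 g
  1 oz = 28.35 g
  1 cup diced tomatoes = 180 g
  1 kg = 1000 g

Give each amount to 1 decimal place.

Scaling factor: 18/10 = 9/5 = 1.8.
diced carrots: 2.5 cup × 9/5 × 128 g/cup = 576.0 g
soy sauce: 2.5 cup × 9/5 = 4.5 cup
mayonnaise: 0.25 cup × 9/5 × 220 g/cup ÷ 1000 g/kg ≈ 0.1 kg
diced tomatoes: 2/3 cup × 9/5 × 180 g/cup = 216.0 g
panko: (2 tbsp + 2 tsp = 8/3 tbsp) × 9/5 ÷ 16 tbsp/cup × 60 g/cup = 18.0 g

diced carrots: 576.0 g; soy sauce: 4.5 cup; mayonnaise: 0.1 kg; diced tomatoes: 216.0 g; panko: 18.0 g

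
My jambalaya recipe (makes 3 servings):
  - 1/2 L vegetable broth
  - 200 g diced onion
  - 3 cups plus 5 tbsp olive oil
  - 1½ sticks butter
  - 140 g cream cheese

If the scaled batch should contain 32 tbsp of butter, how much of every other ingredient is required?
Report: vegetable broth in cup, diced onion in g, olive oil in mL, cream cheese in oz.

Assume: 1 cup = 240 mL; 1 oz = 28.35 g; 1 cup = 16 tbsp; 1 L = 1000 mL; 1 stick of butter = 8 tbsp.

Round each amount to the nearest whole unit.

vegetable broth: 6 cup; diced onion: 533 g; olive oil: 2120 mL; cream cheese: 13 oz

The original recipe has 12 tbsp of butter, so the scaling factor is 32 ÷ 12 = 8/3.
vegetable broth: 0.5 L × 8/3 × 1000 mL/L ÷ 240 mL/cup ≈ 6 cup
diced onion: 200 g × 8/3 ≈ 533 g
olive oil: (3 cup + 5 tbsp = 3.3125 cup) × 8/3 × 240 mL/cup = 2120 mL
cream cheese: 140 g × 8/3 ÷ 28.35 g/oz ≈ 13 oz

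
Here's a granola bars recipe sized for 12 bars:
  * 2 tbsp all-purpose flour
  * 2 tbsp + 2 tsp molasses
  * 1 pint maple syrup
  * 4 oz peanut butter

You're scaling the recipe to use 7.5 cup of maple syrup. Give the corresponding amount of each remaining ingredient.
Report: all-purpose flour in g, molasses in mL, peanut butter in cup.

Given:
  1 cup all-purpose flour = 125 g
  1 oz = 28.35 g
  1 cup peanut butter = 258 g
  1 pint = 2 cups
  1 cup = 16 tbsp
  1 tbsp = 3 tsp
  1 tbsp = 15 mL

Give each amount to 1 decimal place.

all-purpose flour: 58.6 g; molasses: 150.0 mL; peanut butter: 1.6 cup

The original recipe has 2 cup of maple syrup, so the scaling factor is 7.5 ÷ 2 = 15/4 = 3.75.
all-purpose flour: 2 tbsp × 15/4 ÷ 16 tbsp/cup × 125 g/cup ≈ 58.6 g
molasses: (2 tbsp + 2 tsp = 8/3 tbsp) × 15/4 × 15 mL/tbsp = 150.0 mL
peanut butter: 4 oz × 15/4 × 28.35 g/oz ÷ 258 g/cup ≈ 1.6 cup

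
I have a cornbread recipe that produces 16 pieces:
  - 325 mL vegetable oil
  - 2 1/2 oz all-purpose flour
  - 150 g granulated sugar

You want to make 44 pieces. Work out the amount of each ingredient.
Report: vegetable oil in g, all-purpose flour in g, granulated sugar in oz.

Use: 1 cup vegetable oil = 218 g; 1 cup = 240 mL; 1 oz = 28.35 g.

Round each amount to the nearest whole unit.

Scaling factor: 44/16 = 11/4 = 2.75.
vegetable oil: 325 mL × 11/4 ÷ 240 mL/cup × 218 g/cup ≈ 812 g
all-purpose flour: 2.5 oz × 11/4 × 28.35 g/oz ≈ 195 g
granulated sugar: 150 g × 11/4 ÷ 28.35 g/oz ≈ 15 oz

vegetable oil: 812 g; all-purpose flour: 195 g; granulated sugar: 15 oz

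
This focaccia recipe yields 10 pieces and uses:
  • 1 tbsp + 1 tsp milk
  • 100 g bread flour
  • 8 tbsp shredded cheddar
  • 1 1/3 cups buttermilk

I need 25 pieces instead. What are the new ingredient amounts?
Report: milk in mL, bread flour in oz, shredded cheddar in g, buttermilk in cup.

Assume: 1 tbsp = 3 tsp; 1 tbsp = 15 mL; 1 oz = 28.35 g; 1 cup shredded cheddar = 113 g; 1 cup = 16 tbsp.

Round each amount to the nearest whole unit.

Scaling factor: 25/10 = 5/2 = 2.5.
milk: (1 tbsp + 1 tsp = 4/3 tbsp) × 5/2 × 15 mL/tbsp = 50 mL
bread flour: 100 g × 5/2 ÷ 28.35 g/oz ≈ 9 oz
shredded cheddar: 8 tbsp × 5/2 ÷ 16 tbsp/cup × 113 g/cup ≈ 141 g
buttermilk: 4/3 cup × 5/2 ≈ 3 cup

milk: 50 mL; bread flour: 9 oz; shredded cheddar: 141 g; buttermilk: 3 cup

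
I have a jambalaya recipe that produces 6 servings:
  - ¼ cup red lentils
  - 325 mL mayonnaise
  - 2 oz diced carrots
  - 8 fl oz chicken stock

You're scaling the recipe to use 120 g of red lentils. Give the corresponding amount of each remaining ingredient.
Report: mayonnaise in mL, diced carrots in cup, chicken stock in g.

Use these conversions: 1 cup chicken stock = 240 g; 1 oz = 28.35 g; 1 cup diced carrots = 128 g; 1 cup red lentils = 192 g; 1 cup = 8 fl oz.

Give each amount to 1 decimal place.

The original recipe has 48 g of red lentils, so the scaling factor is 120 ÷ 48 = 5/2 = 2.5.
mayonnaise: 325 mL × 5/2 = 812.5 mL
diced carrots: 2 oz × 5/2 × 28.35 g/oz ÷ 128 g/cup ≈ 1.1 cup
chicken stock: 8 fl oz × 5/2 ÷ 8 fl oz/cup × 240 g/cup = 600.0 g

mayonnaise: 812.5 mL; diced carrots: 1.1 cup; chicken stock: 600.0 g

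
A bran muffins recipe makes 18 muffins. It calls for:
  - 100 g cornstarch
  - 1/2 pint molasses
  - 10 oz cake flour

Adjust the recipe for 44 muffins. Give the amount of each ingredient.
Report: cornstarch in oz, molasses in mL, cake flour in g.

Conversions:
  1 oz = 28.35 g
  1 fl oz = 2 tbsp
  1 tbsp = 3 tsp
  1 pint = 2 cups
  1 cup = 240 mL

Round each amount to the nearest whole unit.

Scaling factor: 44/18 = 22/9.
cornstarch: 100 g × 22/9 ÷ 28.35 g/oz ≈ 9 oz
molasses: 0.5 pint × 22/9 × 2 cup/pint × 240 mL/cup ≈ 587 mL
cake flour: 10 oz × 22/9 × 28.35 g/oz = 693 g

cornstarch: 9 oz; molasses: 587 mL; cake flour: 693 g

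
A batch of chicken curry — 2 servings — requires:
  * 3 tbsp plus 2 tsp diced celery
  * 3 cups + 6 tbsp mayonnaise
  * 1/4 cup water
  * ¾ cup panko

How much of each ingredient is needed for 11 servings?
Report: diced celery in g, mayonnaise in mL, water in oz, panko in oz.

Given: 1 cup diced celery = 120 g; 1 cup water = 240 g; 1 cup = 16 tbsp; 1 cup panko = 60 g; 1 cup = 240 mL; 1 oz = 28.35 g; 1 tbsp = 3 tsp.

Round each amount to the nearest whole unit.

diced celery: 151 g; mayonnaise: 4455 mL; water: 12 oz; panko: 9 oz

Scaling factor: 11/2 = 5.5.
diced celery: (3 tbsp + 2 tsp = 11/3 tbsp) × 11/2 ÷ 16 tbsp/cup × 120 g/cup ≈ 151 g
mayonnaise: (3 cup + 6 tbsp = 3.375 cup) × 11/2 × 240 mL/cup = 4455 mL
water: 0.25 cup × 11/2 × 240 g/cup ÷ 28.35 g/oz ≈ 12 oz
panko: 0.75 cup × 11/2 × 60 g/cup ÷ 28.35 g/oz ≈ 9 oz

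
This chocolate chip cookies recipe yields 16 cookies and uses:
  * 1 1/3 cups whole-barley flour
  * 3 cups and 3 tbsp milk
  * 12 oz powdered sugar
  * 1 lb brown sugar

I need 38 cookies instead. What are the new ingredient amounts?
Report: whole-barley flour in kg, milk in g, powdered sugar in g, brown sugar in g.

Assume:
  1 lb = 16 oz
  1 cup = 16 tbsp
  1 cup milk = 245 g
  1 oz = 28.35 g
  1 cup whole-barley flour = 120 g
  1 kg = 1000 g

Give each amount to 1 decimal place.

Scaling factor: 38/16 = 19/8 = 2.375.
whole-barley flour: 4/3 cup × 19/8 × 120 g/cup ÷ 1000 g/kg ≈ 0.4 kg
milk: (3 cup + 3 tbsp = 3.1875 cup) × 19/8 × 245 g/cup ≈ 1854.7 g
powdered sugar: 12 oz × 19/8 × 28.35 g/oz ≈ 808.0 g
brown sugar: 1 lb × 19/8 × 16 oz/lb × 28.35 g/oz = 1077.3 g

whole-barley flour: 0.4 kg; milk: 1854.7 g; powdered sugar: 808.0 g; brown sugar: 1077.3 g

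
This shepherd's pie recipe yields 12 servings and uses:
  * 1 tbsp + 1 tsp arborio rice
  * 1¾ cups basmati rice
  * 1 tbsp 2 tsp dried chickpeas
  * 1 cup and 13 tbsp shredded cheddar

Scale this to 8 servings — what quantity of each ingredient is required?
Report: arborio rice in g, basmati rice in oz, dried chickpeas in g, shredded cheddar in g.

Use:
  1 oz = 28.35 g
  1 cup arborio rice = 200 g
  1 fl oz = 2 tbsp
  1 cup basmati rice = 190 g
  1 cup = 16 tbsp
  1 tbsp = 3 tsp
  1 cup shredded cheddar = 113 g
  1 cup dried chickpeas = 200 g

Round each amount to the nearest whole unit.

arborio rice: 11 g; basmati rice: 8 oz; dried chickpeas: 14 g; shredded cheddar: 137 g

Scaling factor: 8/12 = 2/3.
arborio rice: (1 tbsp + 1 tsp = 4/3 tbsp) × 2/3 ÷ 16 tbsp/cup × 200 g/cup ≈ 11 g
basmati rice: 1.75 cup × 2/3 × 190 g/cup ÷ 28.35 g/oz ≈ 8 oz
dried chickpeas: (1 tbsp + 2 tsp = 5/3 tbsp) × 2/3 ÷ 16 tbsp/cup × 200 g/cup ≈ 14 g
shredded cheddar: (1 cup + 13 tbsp = 1.8125 cup) × 2/3 × 113 g/cup ≈ 137 g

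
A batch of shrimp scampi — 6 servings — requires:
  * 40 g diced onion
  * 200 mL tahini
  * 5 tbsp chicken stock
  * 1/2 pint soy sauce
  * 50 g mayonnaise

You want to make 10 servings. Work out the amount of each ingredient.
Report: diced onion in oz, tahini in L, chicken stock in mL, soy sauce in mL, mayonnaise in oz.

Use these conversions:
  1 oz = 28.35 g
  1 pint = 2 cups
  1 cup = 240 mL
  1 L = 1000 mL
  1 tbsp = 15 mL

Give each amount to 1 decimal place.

Scaling factor: 10/6 = 5/3.
diced onion: 40 g × 5/3 ÷ 28.35 g/oz ≈ 2.4 oz
tahini: 200 mL × 5/3 ÷ 1000 mL/L ≈ 0.3 L
chicken stock: 5 tbsp × 5/3 × 15 mL/tbsp = 125.0 mL
soy sauce: 0.5 pint × 5/3 × 2 cup/pint × 240 mL/cup = 400.0 mL
mayonnaise: 50 g × 5/3 ÷ 28.35 g/oz ≈ 2.9 oz

diced onion: 2.4 oz; tahini: 0.3 L; chicken stock: 125.0 mL; soy sauce: 400.0 mL; mayonnaise: 2.9 oz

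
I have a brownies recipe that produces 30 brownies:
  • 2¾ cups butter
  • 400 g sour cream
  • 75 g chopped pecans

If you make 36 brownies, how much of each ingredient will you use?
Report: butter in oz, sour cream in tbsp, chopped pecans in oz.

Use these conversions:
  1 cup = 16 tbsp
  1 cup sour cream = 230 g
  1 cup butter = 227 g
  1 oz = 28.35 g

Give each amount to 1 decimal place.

butter: 26.4 oz; sour cream: 33.4 tbsp; chopped pecans: 3.2 oz

Scaling factor: 36/30 = 6/5 = 1.2.
butter: 2.75 cup × 6/5 × 227 g/cup ÷ 28.35 g/oz ≈ 26.4 oz
sour cream: 400 g × 6/5 ÷ 230 g/cup × 16 tbsp/cup ≈ 33.4 tbsp
chopped pecans: 75 g × 6/5 ÷ 28.35 g/oz ≈ 3.2 oz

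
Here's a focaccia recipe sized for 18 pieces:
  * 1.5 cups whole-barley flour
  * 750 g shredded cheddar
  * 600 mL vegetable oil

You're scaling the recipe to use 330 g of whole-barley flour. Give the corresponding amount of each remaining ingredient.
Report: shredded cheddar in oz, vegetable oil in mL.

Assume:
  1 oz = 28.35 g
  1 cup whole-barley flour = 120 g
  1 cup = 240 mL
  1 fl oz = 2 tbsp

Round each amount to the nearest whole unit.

shredded cheddar: 49 oz; vegetable oil: 1100 mL

The original recipe has 180 g of whole-barley flour, so the scaling factor is 330 ÷ 180 = 11/6.
shredded cheddar: 750 g × 11/6 ÷ 28.35 g/oz ≈ 49 oz
vegetable oil: 600 mL × 11/6 = 1100 mL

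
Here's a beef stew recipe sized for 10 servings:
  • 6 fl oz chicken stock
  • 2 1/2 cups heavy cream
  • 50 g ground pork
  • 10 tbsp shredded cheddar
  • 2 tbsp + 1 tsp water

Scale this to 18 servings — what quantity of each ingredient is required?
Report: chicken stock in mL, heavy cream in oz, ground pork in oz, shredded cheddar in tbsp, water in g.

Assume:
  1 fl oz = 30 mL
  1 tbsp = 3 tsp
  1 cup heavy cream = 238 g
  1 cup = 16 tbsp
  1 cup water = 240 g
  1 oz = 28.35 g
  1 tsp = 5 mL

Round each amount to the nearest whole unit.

chicken stock: 324 mL; heavy cream: 38 oz; ground pork: 3 oz; shredded cheddar: 18 tbsp; water: 63 g

Scaling factor: 18/10 = 9/5 = 1.8.
chicken stock: 6 fl oz × 9/5 × 30 mL/fl oz = 324 mL
heavy cream: 2.5 cup × 9/5 × 238 g/cup ÷ 28.35 g/oz ≈ 38 oz
ground pork: 50 g × 9/5 ÷ 28.35 g/oz ≈ 3 oz
shredded cheddar: 10 tbsp × 9/5 = 18 tbsp
water: (2 tbsp + 1 tsp = 7/3 tbsp) × 9/5 ÷ 16 tbsp/cup × 240 g/cup = 63 g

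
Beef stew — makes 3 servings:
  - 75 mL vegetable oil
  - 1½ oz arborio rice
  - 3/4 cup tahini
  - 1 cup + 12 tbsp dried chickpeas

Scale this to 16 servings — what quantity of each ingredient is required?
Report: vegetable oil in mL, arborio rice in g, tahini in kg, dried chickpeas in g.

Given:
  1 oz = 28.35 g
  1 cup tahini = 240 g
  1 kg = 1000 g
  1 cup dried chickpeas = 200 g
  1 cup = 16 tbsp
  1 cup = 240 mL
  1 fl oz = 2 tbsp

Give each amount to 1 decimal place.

vegetable oil: 400.0 mL; arborio rice: 226.8 g; tahini: 1.0 kg; dried chickpeas: 1866.7 g

Scaling factor: 16/3.
vegetable oil: 75 mL × 16/3 = 400.0 mL
arborio rice: 1.5 oz × 16/3 × 28.35 g/oz = 226.8 g
tahini: 0.75 cup × 16/3 × 240 g/cup ÷ 1000 g/kg ≈ 1.0 kg
dried chickpeas: (1 cup + 12 tbsp = 1.75 cup) × 16/3 × 200 g/cup ≈ 1866.7 g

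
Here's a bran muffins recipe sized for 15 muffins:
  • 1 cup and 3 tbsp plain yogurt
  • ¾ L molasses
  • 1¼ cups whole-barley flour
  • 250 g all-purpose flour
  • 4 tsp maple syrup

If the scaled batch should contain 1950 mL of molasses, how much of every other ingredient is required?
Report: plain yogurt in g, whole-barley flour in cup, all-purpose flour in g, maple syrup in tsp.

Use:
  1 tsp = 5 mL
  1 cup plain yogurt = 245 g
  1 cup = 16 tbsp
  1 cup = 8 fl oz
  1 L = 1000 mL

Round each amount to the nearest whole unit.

The original recipe has 750 mL of molasses, so the scaling factor is 1950 ÷ 750 = 13/5 = 2.6.
plain yogurt: (1 cup + 3 tbsp = 1.1875 cup) × 13/5 × 245 g/cup ≈ 756 g
whole-barley flour: 1.25 cup × 13/5 ≈ 3 cup
all-purpose flour: 250 g × 13/5 = 650 g
maple syrup: 4 tsp × 13/5 ≈ 10 tsp

plain yogurt: 756 g; whole-barley flour: 3 cup; all-purpose flour: 650 g; maple syrup: 10 tsp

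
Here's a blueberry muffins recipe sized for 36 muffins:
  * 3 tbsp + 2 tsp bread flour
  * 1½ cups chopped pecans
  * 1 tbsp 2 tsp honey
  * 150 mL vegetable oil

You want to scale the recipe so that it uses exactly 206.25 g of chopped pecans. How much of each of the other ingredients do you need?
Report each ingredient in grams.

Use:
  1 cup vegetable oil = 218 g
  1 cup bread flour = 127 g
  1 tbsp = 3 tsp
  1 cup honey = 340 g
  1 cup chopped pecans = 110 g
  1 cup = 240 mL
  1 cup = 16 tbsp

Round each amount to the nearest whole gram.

bread flour: 36 g; honey: 44 g; vegetable oil: 170 g

The original recipe has 165 g of chopped pecans, so the scaling factor is 206.25 ÷ 165 = 5/4 = 1.25.
bread flour: (3 tbsp + 2 tsp = 11/3 tbsp) × 5/4 ÷ 16 tbsp/cup × 127 g/cup ≈ 36 g
honey: (1 tbsp + 2 tsp = 5/3 tbsp) × 5/4 ÷ 16 tbsp/cup × 340 g/cup ≈ 44 g
vegetable oil: 150 mL × 5/4 ÷ 240 mL/cup × 218 g/cup ≈ 170 g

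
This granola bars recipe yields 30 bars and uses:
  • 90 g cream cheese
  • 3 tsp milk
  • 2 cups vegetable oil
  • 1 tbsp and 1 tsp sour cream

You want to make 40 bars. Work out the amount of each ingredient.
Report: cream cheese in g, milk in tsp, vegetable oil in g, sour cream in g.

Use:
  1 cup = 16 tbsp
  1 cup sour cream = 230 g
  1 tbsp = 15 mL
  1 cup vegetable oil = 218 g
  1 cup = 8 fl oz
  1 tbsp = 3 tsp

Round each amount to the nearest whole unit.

Scaling factor: 40/30 = 4/3.
cream cheese: 90 g × 4/3 = 120 g
milk: 3 tsp × 4/3 = 4 tsp
vegetable oil: 2 cup × 4/3 × 218 g/cup ≈ 581 g
sour cream: (1 tbsp + 1 tsp = 4/3 tbsp) × 4/3 ÷ 16 tbsp/cup × 230 g/cup ≈ 26 g

cream cheese: 120 g; milk: 4 tsp; vegetable oil: 581 g; sour cream: 26 g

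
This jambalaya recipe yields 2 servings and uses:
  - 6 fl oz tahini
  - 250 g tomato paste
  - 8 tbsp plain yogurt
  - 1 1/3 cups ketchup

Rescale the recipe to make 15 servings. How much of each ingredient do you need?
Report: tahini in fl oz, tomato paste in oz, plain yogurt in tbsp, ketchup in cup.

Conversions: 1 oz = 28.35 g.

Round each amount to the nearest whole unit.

tahini: 45 fl oz; tomato paste: 66 oz; plain yogurt: 60 tbsp; ketchup: 10 cup

Scaling factor: 15/2 = 7.5.
tahini: 6 fl oz × 15/2 = 45 fl oz
tomato paste: 250 g × 15/2 ÷ 28.35 g/oz ≈ 66 oz
plain yogurt: 8 tbsp × 15/2 = 60 tbsp
ketchup: 4/3 cup × 15/2 = 10 cup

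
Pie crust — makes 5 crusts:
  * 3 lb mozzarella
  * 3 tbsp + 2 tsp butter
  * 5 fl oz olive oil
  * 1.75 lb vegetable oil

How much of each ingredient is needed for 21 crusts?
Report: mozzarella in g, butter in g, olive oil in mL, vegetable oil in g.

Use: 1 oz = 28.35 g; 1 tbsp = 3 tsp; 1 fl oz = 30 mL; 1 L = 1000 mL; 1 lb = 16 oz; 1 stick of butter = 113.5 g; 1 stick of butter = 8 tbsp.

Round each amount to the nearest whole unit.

mozzarella: 5715 g; butter: 218 g; olive oil: 630 mL; vegetable oil: 3334 g

Scaling factor: 21/5 = 4.2.
mozzarella: 3 lb × 21/5 × 16 oz/lb × 28.35 g/oz ≈ 5715 g
butter: (3 tbsp + 2 tsp = 11/3 tbsp) × 21/5 ÷ 8 tbsp/stick × 113.5 g/stick ≈ 218 g
olive oil: 5 fl oz × 21/5 × 30 mL/fl oz = 630 mL
vegetable oil: 1.75 lb × 21/5 × 16 oz/lb × 28.35 g/oz ≈ 3334 g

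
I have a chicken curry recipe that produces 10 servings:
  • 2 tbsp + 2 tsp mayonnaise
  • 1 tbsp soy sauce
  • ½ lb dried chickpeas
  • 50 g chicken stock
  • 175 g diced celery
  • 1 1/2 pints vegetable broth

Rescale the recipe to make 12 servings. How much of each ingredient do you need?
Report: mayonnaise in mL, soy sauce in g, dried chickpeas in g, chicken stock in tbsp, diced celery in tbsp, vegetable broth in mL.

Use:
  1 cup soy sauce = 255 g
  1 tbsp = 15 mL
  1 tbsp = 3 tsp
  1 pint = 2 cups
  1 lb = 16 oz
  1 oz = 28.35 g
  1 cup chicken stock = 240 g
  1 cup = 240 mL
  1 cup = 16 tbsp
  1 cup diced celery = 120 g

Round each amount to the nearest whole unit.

mayonnaise: 48 mL; soy sauce: 19 g; dried chickpeas: 272 g; chicken stock: 4 tbsp; diced celery: 28 tbsp; vegetable broth: 864 mL

Scaling factor: 12/10 = 6/5 = 1.2.
mayonnaise: (2 tbsp + 2 tsp = 8/3 tbsp) × 6/5 × 15 mL/tbsp = 48 mL
soy sauce: 1 tbsp × 6/5 ÷ 16 tbsp/cup × 255 g/cup ≈ 19 g
dried chickpeas: 0.5 lb × 6/5 × 16 oz/lb × 28.35 g/oz ≈ 272 g
chicken stock: 50 g × 6/5 ÷ 240 g/cup × 16 tbsp/cup = 4 tbsp
diced celery: 175 g × 6/5 ÷ 120 g/cup × 16 tbsp/cup = 28 tbsp
vegetable broth: 1.5 pint × 6/5 × 2 cup/pint × 240 mL/cup = 864 mL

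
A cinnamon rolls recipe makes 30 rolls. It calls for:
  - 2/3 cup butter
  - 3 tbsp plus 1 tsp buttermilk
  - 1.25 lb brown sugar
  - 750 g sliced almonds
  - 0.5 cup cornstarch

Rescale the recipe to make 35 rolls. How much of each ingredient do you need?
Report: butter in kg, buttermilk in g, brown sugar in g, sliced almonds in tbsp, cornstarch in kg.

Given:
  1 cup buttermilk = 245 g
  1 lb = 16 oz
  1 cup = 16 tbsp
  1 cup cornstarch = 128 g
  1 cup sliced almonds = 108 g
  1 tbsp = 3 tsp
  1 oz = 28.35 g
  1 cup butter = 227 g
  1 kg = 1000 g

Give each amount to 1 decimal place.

butter: 0.2 kg; buttermilk: 59.5 g; brown sugar: 661.5 g; sliced almonds: 129.6 tbsp; cornstarch: 0.1 kg

Scaling factor: 35/30 = 7/6.
butter: 2/3 cup × 7/6 × 227 g/cup ÷ 1000 g/kg ≈ 0.2 kg
buttermilk: (3 tbsp + 1 tsp = 10/3 tbsp) × 7/6 ÷ 16 tbsp/cup × 245 g/cup ≈ 59.5 g
brown sugar: 1.25 lb × 7/6 × 16 oz/lb × 28.35 g/oz = 661.5 g
sliced almonds: 750 g × 7/6 ÷ 108 g/cup × 16 tbsp/cup ≈ 129.6 tbsp
cornstarch: 0.5 cup × 7/6 × 128 g/cup ÷ 1000 g/kg ≈ 0.1 kg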